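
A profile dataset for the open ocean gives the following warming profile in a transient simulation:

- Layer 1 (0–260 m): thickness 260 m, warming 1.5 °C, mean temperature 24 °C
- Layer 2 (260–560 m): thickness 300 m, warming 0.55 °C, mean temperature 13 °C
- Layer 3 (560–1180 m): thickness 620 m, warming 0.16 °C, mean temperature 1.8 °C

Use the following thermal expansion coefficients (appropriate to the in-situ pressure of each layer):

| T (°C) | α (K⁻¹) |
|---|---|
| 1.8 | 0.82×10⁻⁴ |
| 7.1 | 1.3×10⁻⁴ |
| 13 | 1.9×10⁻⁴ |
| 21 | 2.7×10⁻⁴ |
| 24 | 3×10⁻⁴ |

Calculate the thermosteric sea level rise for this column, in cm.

15.6 cm of thermosteric rise

Layer 1 at 24 °C → α = 3×10⁻⁴ K⁻¹
Layer 2 at 13 °C → α = 1.9×10⁻⁴ K⁻¹
Layer 3 at 1.8 °C → α = 0.82×10⁻⁴ K⁻¹
3×10⁻⁴ × 260 × 1.5 = 0.11700 m
260–560 m: 300 × 1.9×10⁻⁴ × 0.55 = 0.03135 m
620 × 0.16 × 0.82×10⁻⁴ = 0.0081344 m
Δh = 0.11700 + 0.03135 + 0.0081344 = 0.1564844 m ≈ 15.6 cm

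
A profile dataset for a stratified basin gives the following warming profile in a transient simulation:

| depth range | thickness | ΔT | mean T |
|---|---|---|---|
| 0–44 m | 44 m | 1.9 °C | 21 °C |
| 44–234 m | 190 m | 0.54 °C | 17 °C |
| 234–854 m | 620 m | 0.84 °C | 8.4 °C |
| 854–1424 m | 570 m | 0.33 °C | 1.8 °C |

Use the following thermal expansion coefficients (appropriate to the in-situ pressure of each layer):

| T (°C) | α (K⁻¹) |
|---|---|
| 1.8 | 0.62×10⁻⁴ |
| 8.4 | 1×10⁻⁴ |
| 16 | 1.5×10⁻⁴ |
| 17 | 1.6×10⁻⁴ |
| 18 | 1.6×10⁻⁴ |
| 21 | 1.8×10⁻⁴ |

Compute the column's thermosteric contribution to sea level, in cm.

about 9.5 cm

Layer 1 at 21 °C → α = 1.8×10⁻⁴ K⁻¹
Layer 2 at 17 °C → α = 1.6×10⁻⁴ K⁻¹
Layer 3 at 8.4 °C → α = 1×10⁻⁴ K⁻¹
Layer 4 at 1.8 °C → α = 0.62×10⁻⁴ K⁻¹
1.9 × 1.8×10⁻⁴ × 44 = 0.015048 m
1.6×10⁻⁴ × 190 × 0.54 = 0.016416 m
0.84 × 1×10⁻⁴ × 620 = 0.05208 m
Layer 4: 570 × 0.62×10⁻⁴ × 0.33 = 0.0116622 m
Δh = 0.015048 + 0.016416 + 0.05208 + 0.0116622 = 0.0952062 m ≈ 9.5 cm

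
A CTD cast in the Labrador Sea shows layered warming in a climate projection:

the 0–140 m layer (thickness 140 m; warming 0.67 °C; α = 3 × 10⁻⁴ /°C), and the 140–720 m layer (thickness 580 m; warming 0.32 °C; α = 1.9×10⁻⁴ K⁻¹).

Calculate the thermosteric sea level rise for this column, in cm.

Δh ≈ 6.34 cm

0–140 m: 3×10⁻⁴ × 0.67 × 140 = 0.02814 m
1.9×10⁻⁴ × 580 × 0.32 = 0.035264 m
Δh = 0.02814 + 0.035264 = 0.063404 m ≈ 6.34 cm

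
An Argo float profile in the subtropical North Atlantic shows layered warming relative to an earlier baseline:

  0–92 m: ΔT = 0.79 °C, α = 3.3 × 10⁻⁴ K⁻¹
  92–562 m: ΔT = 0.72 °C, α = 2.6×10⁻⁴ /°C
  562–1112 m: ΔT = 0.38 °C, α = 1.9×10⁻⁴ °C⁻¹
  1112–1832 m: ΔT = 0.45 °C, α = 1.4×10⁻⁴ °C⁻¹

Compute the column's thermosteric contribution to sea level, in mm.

0–92 m: 0.79 × 3.3×10⁻⁴ × 92 = 0.0239844 m
470 × 0.72 × 2.6×10⁻⁴ = 0.087984 m
Layer 3: 550 × 0.38 × 1.9×10⁻⁴ = 0.03971 m
Layer 4: 720 × 0.45 × 1.4×10⁻⁴ = 0.04536 m
Δh = 0.0239844 + 0.087984 + 0.03971 + 0.04536 = 0.1970384 m

about 197 mm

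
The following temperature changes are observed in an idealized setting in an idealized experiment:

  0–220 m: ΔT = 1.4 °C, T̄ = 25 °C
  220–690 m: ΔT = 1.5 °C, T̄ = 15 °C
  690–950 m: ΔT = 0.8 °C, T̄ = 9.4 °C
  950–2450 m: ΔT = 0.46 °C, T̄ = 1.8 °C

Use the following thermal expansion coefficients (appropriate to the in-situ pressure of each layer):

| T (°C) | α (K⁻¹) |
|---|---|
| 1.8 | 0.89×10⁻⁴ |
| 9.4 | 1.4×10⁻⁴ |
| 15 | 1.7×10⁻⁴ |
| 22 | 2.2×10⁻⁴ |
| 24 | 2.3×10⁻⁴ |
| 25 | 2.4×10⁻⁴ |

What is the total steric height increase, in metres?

Layer 1 at 25 °C → α = 2.4×10⁻⁴ K⁻¹
Layer 2 at 15 °C → α = 1.7×10⁻⁴ K⁻¹
Layer 3 at 9.4 °C → α = 1.4×10⁻⁴ K⁻¹
Layer 4 at 1.8 °C → α = 0.89×10⁻⁴ K⁻¹
Layer 1: 220 × 2.4×10⁻⁴ × 1.4 = 0.07392 m
220–690 m: 1.5 × 1.7×10⁻⁴ × 470 = 0.11985 m
Layer 3: 260 × 1.4×10⁻⁴ × 0.8 = 0.02912 m
Layer 4: 1500 × 0.46 × 0.89×10⁻⁴ = 0.06141 m
Δh = 0.07392 + 0.11985 + 0.02912 + 0.06141 = 0.28430 m ≈ 0.28 m

0.28 m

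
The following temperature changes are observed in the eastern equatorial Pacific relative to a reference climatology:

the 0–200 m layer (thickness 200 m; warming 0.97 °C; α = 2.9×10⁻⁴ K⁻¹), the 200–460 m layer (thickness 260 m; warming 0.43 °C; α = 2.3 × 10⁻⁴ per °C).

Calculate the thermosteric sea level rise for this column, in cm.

0–200 m: 0.97 × 200 × 2.9×10⁻⁴ = 0.05626 m
2.3×10⁻⁴ × 0.43 × 260 = 0.025714 m
Δh = 0.05626 + 0.025714 = 0.081974 m ≈ 8.20 cm

Δh = 8.20 cm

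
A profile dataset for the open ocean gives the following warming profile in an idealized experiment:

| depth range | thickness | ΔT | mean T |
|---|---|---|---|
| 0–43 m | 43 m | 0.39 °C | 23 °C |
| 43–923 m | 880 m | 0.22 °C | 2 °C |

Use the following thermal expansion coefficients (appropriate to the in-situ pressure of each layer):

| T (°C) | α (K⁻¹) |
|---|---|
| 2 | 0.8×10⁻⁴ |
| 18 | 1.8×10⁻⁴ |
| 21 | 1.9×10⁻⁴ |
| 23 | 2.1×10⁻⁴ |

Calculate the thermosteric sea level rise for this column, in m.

Layer 1 at 23 °C → α = 2.1×10⁻⁴ K⁻¹
Layer 2 at 2 °C → α = 0.8×10⁻⁴ K⁻¹
Layer 1: 0.39 × 2.1×10⁻⁴ × 43 = 0.0035217 m
43–923 m: 0.22 × 0.8×10⁻⁴ × 880 = 0.015488 m
Δh = 0.0035217 + 0.015488 = 0.0190097 m

about 0.0190 m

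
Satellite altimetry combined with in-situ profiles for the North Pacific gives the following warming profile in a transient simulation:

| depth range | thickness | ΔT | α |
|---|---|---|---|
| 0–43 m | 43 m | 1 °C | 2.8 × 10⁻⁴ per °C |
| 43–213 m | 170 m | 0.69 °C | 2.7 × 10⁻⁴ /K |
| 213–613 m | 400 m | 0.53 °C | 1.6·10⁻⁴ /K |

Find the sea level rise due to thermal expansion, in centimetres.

0–43 m: 43 × 2.8×10⁻⁴ × 1 = 0.01204 m
0.69 × 170 × 2.7×10⁻⁴ = 0.031671 m
Layer 3: 400 × 0.53 × 1.6×10⁻⁴ = 0.03392 m
Δh = 0.01204 + 0.031671 + 0.03392 = 0.077631 m ≈ 7.76 cm

about 7.76 cm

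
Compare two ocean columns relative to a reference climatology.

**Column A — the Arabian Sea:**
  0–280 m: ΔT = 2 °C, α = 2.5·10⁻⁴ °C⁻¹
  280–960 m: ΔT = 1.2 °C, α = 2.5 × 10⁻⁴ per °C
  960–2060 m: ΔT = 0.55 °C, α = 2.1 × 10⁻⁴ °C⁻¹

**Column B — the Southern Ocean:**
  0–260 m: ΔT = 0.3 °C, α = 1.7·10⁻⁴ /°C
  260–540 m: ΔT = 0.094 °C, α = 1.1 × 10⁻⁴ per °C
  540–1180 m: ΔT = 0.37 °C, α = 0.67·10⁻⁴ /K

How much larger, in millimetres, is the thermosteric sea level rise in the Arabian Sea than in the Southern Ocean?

A 0–280 m: 2.5×10⁻⁴ × 2 × 280 = 0.14000 m
A 680 × 1.2 × 2.5×10⁻⁴ = 0.20400 m
A 960–2060 m: 1100 × 0.55 × 2.1×10⁻⁴ = 0.12705 m
A total: 0.47105 m
B Layer 1: 1.7×10⁻⁴ × 260 × 0.3 = 0.01326 m
B Layer 2: 280 × 0.094 × 1.1×10⁻⁴ = 0.0028952 m
B 0.67×10⁻⁴ × 640 × 0.37 = 0.0158656 m
B total: 0.0320208 m
Difference: 0.47105 − 0.0320208 = 0.4390292 m

440 mm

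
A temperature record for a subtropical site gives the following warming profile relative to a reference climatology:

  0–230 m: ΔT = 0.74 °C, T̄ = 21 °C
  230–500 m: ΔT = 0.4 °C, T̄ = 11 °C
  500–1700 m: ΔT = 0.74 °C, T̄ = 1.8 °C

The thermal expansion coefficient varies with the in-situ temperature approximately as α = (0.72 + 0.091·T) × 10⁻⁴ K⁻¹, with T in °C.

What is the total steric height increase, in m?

Layer 1: α = (0.72 + 0.091×21)×10⁻⁴ = 2.631×10⁻⁴ K⁻¹
Layer 2: α = (0.72 + 0.091×11)×10⁻⁴ = 1.721×10⁻⁴ K⁻¹
Layer 3: α = (0.72 + 0.091×1.8)×10⁻⁴ = 0.8838×10⁻⁴ K⁻¹
Layer 1: 2.631×10⁻⁴ × 230 × 0.74 = 0.04477962 m
270 × 1.721×10⁻⁴ × 0.4 = 0.0185868 m
Layer 3: 0.8838×10⁻⁴ × 1200 × 0.74 = 0.07848144 m
Δh = 0.04477962 + 0.0185868 + 0.07848144 = 0.14184786 m

Δh ≈ 0.142 m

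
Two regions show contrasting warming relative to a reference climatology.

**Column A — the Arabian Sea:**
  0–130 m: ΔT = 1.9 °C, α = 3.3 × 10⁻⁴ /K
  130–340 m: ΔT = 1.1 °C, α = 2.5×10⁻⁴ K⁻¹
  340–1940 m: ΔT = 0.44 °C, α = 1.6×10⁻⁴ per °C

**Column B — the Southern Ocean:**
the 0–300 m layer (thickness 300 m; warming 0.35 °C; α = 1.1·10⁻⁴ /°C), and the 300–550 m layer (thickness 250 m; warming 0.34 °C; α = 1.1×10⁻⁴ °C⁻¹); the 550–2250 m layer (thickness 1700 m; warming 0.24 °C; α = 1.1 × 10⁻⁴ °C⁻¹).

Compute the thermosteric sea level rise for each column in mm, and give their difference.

A Layer 1: 130 × 1.9 × 3.3×10⁻⁴ = 0.08151 m
A 130–340 m: 1.1 × 210 × 2.5×10⁻⁴ = 0.05775 m
A 0.44 × 1.6×10⁻⁴ × 1600 = 0.11264 m
A total: 0.25190 m
B 0–300 m: 300 × 1.1×10⁻⁴ × 0.35 = 0.01155 m
B 250 × 1.1×10⁻⁴ × 0.34 = 0.00935 m
B 550–2250 m: 1700 × 0.24 × 1.1×10⁻⁴ = 0.04488 m
B total: 0.06578 m
Difference: 0.25190 − 0.06578 = 0.18612 m

A: 250 mm; B: 66 mm; difference 190 mm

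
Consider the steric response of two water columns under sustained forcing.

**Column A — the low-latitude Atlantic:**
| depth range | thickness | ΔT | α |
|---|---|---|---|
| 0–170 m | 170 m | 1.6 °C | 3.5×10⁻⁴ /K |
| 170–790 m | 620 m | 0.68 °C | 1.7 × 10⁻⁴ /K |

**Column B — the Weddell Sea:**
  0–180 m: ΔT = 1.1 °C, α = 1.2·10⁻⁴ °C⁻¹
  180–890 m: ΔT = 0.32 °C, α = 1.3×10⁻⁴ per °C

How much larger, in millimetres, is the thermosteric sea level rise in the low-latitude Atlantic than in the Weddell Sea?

A Layer 1: 1.6 × 3.5×10⁻⁴ × 170 = 0.09520 m
A Layer 2: 0.68 × 1.7×10⁻⁴ × 620 = 0.071672 m
A total: 0.166872 m
B Layer 1: 1.2×10⁻⁴ × 180 × 1.1 = 0.02376 m
B 0.32 × 1.3×10⁻⁴ × 710 = 0.029536 m
B total: 0.053296 m
Difference: 0.166872 − 0.053296 = 0.113576 m

110 mm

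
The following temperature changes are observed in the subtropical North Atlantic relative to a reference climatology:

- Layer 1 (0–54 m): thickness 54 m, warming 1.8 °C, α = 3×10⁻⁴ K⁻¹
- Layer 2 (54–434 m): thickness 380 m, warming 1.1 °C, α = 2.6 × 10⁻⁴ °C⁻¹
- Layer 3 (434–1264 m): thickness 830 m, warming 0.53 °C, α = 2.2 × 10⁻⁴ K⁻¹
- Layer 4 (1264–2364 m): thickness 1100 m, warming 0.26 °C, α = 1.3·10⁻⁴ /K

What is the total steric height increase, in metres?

Δh = 0.27 m

0–54 m: 1.8 × 54 × 3×10⁻⁴ = 0.02916 m
Layer 2: 1.1 × 380 × 2.6×10⁻⁴ = 0.10868 m
2.2×10⁻⁴ × 0.53 × 830 = 0.096778 m
Layer 4: 0.26 × 1.3×10⁻⁴ × 1100 = 0.03718 m
Δh = 0.02916 + 0.10868 + 0.096778 + 0.03718 = 0.271798 m ≈ 0.27 m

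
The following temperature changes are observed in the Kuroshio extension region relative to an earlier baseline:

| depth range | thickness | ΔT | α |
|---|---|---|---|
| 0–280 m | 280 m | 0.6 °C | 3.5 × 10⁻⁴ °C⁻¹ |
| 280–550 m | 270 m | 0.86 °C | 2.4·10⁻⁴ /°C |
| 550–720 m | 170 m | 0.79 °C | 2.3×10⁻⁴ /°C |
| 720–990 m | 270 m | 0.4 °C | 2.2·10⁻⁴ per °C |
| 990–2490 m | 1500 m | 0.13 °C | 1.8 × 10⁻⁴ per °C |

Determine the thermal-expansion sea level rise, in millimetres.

0–280 m: 0.6 × 3.5×10⁻⁴ × 280 = 0.05880 m
280–550 m: 270 × 0.86 × 2.4×10⁻⁴ = 0.055728 m
0.79 × 2.3×10⁻⁴ × 170 = 0.030889 m
720–990 m: 0.4 × 2.2×10⁻⁴ × 270 = 0.02376 m
1500 × 0.13 × 1.8×10⁻⁴ = 0.03510 m
Δh = 0.05880 + 0.055728 + 0.030889 + 0.02376 + 0.03510 = 0.204277 m

204 mm of thermosteric rise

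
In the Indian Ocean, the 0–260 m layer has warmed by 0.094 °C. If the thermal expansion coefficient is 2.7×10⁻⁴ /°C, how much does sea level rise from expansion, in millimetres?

Δh = 6.60 mm

Δh = αΔT·H = 2.7×10⁻⁴ × 0.094 × 260 = 0.0065988 m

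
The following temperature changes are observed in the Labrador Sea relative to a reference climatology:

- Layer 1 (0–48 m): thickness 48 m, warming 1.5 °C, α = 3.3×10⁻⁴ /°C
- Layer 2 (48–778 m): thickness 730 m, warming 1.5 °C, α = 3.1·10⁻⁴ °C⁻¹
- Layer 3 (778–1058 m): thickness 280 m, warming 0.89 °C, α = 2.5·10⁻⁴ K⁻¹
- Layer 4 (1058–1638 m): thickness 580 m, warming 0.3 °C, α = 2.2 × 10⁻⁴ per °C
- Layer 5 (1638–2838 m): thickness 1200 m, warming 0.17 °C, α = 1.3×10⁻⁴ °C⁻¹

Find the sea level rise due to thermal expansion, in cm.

about 49.0 cm

Layer 1: 1.5 × 3.3×10⁻⁴ × 48 = 0.02376 m
Layer 2: 730 × 1.5 × 3.1×10⁻⁴ = 0.33945 m
0.89 × 2.5×10⁻⁴ × 280 = 0.06230 m
Layer 4: 580 × 0.3 × 2.2×10⁻⁴ = 0.03828 m
Layer 5: 1200 × 0.17 × 1.3×10⁻⁴ = 0.02652 m
Δh = 0.02376 + 0.33945 + 0.06230 + 0.03828 + 0.02652 = 0.49031 m ≈ 49.0 cm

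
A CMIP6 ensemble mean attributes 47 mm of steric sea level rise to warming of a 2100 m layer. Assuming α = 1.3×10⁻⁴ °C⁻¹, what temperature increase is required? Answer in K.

ΔT = Δh/(αH) = 0.047 / (1.3×10⁻⁴ × 2100) ≈ 0.1722 K

about 0.172 K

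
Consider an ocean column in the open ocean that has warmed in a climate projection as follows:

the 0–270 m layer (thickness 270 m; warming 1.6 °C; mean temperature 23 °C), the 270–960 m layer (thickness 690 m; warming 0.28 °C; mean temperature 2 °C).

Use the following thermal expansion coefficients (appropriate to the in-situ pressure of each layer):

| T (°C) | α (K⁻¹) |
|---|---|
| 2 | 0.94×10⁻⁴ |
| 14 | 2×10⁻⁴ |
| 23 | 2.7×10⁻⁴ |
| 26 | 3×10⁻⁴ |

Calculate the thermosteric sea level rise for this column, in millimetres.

135 mm of thermosteric rise

Layer 1 at 23 °C → α = 2.7×10⁻⁴ K⁻¹
Layer 2 at 2 °C → α = 0.94×10⁻⁴ K⁻¹
0–270 m: 1.6 × 2.7×10⁻⁴ × 270 = 0.11664 m
270–960 m: 690 × 0.94×10⁻⁴ × 0.28 = 0.0181608 m
Δh = 0.11664 + 0.0181608 = 0.1348008 m ≈ 135 mm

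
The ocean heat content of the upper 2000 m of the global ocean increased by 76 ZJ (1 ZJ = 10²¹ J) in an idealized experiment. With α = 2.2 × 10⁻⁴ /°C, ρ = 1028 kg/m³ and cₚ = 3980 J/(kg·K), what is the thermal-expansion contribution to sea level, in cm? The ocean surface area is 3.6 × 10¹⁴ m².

about 1.14 cm

Per unit area: Q = 76×10²¹ / (3.6×10¹⁴) ≈ 2.111×10⁸ J/m²
Δh = αQ/(ρcₚ) = 2.2×10⁻⁴ × 2.111×10⁸ / (1028 × 3980) ≈ 0.011351 m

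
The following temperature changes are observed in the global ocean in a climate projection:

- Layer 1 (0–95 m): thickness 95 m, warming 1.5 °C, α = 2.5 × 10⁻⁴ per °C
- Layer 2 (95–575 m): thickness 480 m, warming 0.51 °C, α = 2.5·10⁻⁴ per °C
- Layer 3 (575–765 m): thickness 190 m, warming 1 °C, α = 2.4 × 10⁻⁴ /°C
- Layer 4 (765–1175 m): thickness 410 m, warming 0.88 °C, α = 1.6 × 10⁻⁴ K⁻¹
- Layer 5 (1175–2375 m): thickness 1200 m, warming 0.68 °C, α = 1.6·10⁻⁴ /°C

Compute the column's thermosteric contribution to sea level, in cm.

Δh ≈ 33.1 cm

2.5×10⁻⁴ × 95 × 1.5 = 0.035625 m
95–575 m: 480 × 2.5×10⁻⁴ × 0.51 = 0.06120 m
2.4×10⁻⁴ × 1 × 190 = 0.04560 m
Layer 4: 1.6×10⁻⁴ × 410 × 0.88 = 0.057728 m
1.6×10⁻⁴ × 0.68 × 1200 = 0.13056 m
Δh = 0.035625 + 0.06120 + 0.04560 + 0.057728 + 0.13056 = 0.330713 m ≈ 33.1 cm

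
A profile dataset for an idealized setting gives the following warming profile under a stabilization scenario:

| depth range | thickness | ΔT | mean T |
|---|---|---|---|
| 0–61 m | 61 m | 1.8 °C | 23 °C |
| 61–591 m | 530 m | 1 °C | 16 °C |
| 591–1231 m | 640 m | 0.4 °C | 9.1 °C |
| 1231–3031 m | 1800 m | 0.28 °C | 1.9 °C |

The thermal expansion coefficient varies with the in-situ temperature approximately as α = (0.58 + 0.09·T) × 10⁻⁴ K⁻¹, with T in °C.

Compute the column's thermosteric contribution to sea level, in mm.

Layer 1: α = (0.58 + 0.09×23)×10⁻⁴ = 2.65×10⁻⁴ K⁻¹
Layer 2: α = (0.58 + 0.09×16)×10⁻⁴ = 2.02×10⁻⁴ K⁻¹
Layer 3: α = (0.58 + 0.09×9.1)×10⁻⁴ = 1.399×10⁻⁴ K⁻¹
Layer 4: α = (0.58 + 0.09×1.9)×10⁻⁴ = 0.751×10⁻⁴ K⁻¹
Layer 1: 2.65×10⁻⁴ × 61 × 1.8 = 0.029097 m
Layer 2: 1 × 530 × 2.02×10⁻⁴ = 0.10706 m
591–1231 m: 0.4 × 640 × 1.399×10⁻⁴ = 0.0358144 m
Layer 4: 0.28 × 1800 × 0.751×10⁻⁴ = 0.0378504 m
Δh = 0.029097 + 0.10706 + 0.0358144 + 0.0378504 = 0.2098218 m ≈ 210 mm

about 210 mm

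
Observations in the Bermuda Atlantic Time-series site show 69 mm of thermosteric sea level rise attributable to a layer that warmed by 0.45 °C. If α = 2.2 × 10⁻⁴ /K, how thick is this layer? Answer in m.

697 m

H = Δh/(αΔT) = 0.069 / (2.2×10⁻⁴ × 0.45) ≈ 697.0 m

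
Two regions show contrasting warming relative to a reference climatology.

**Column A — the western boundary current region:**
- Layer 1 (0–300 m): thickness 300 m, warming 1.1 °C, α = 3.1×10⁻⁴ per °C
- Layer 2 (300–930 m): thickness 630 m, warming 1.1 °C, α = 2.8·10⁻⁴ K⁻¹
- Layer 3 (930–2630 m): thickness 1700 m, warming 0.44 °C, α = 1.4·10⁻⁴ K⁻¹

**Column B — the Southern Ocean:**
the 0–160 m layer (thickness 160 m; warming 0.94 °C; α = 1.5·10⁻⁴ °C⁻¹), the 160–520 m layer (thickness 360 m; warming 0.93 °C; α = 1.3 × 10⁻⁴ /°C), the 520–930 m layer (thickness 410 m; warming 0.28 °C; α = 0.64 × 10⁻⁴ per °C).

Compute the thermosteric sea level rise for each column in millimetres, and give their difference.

A Layer 1: 1.1 × 300 × 3.1×10⁻⁴ = 0.10230 m
A 300–930 m: 2.8×10⁻⁴ × 1.1 × 630 = 0.19404 m
A Layer 3: 0.44 × 1700 × 1.4×10⁻⁴ = 0.10472 m
A total: 0.40106 m
B Layer 1: 1.5×10⁻⁴ × 0.94 × 160 = 0.02256 m
B Layer 2: 0.93 × 360 × 1.3×10⁻⁴ = 0.043524 m
B Layer 3: 0.28 × 0.64×10⁻⁴ × 410 = 0.0073472 m
B total: 0.0734312 m
Difference: 0.40106 − 0.0734312 = 0.3276288 m

A: 400 mm; B: 73 mm; difference 330 mm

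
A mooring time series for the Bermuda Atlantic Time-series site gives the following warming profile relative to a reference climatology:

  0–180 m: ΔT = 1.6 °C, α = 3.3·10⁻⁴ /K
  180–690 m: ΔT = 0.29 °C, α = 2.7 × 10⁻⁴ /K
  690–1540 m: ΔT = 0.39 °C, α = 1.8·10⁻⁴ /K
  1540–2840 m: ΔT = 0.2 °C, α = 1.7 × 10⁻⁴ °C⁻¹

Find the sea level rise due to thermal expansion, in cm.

Δh ≈ 23.9 cm

0–180 m: 3.3×10⁻⁴ × 1.6 × 180 = 0.09504 m
180–690 m: 2.7×10⁻⁴ × 0.29 × 510 = 0.039933 m
0.39 × 1.8×10⁻⁴ × 850 = 0.05967 m
Layer 4: 1.7×10⁻⁴ × 0.2 × 1300 = 0.04420 m
Δh = 0.09504 + 0.039933 + 0.05967 + 0.04420 = 0.238843 m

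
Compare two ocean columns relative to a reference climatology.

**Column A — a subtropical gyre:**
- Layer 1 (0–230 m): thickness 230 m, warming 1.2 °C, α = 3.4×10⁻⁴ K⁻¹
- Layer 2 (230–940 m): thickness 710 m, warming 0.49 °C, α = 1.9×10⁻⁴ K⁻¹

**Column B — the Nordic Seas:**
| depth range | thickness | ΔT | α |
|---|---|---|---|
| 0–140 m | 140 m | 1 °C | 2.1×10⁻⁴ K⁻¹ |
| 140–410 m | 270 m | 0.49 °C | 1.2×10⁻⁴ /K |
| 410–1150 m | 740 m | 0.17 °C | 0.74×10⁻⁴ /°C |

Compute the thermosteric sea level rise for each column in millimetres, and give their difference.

A 3.4×10⁻⁴ × 230 × 1.2 = 0.09384 m
A Layer 2: 1.9×10⁻⁴ × 0.49 × 710 = 0.066101 m
A total: 0.159941 m
B 2.1×10⁻⁴ × 1 × 140 = 0.02940 m
B 140–410 m: 0.49 × 270 × 1.2×10⁻⁴ = 0.015876 m
B 0.74×10⁻⁴ × 0.17 × 740 = 0.0093092 m
B total: 0.0545852 m
Difference: 0.159941 − 0.0545852 = 0.1053558 m

Δh_A ≈ 160 mm, Δh_B ≈ 55 mm; difference ≈ 110 mm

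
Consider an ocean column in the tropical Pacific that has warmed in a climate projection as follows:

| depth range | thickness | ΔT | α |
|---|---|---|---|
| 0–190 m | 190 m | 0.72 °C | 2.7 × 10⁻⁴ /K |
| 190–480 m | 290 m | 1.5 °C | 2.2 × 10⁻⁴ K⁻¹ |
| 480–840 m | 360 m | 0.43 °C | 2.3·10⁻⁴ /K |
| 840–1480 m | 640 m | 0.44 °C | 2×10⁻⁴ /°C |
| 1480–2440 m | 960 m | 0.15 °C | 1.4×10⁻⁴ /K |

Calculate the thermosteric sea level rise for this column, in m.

0–190 m: 0.72 × 190 × 2.7×10⁻⁴ = 0.036936 m
Layer 2: 2.2×10⁻⁴ × 290 × 1.5 = 0.09570 m
2.3×10⁻⁴ × 0.43 × 360 = 0.035604 m
840–1480 m: 2×10⁻⁴ × 640 × 0.44 = 0.05632 m
Layer 5: 1.4×10⁻⁴ × 0.15 × 960 = 0.02016 m
Δh = 0.036936 + 0.09570 + 0.035604 + 0.05632 + 0.02016 = 0.24472 m

about 0.24 m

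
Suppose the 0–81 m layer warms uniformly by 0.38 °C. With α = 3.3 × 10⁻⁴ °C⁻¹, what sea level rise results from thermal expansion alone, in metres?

Δh = 0.010 m

Δh = αΔT·H = 3.3×10⁻⁴ × 0.38 × 81 = 0.0101574 m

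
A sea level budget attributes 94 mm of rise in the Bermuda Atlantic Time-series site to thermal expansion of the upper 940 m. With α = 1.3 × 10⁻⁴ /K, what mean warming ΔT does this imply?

ΔT = Δh/(αH) = 0.094 / (1.3×10⁻⁴ × 940) ≈ 0.7692 °C

about 0.77 °C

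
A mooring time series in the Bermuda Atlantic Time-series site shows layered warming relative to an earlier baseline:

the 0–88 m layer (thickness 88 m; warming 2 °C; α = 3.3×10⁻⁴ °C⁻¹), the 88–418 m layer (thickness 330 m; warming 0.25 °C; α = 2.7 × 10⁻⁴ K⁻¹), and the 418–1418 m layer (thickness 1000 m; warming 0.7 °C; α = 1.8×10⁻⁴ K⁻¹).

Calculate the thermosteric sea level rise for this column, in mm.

Δh ≈ 206 mm

Layer 1: 88 × 2 × 3.3×10⁻⁴ = 0.05808 m
0.25 × 330 × 2.7×10⁻⁴ = 0.022275 m
1.8×10⁻⁴ × 0.7 × 1000 = 0.12600 m
Δh = 0.05808 + 0.022275 + 0.12600 = 0.206355 m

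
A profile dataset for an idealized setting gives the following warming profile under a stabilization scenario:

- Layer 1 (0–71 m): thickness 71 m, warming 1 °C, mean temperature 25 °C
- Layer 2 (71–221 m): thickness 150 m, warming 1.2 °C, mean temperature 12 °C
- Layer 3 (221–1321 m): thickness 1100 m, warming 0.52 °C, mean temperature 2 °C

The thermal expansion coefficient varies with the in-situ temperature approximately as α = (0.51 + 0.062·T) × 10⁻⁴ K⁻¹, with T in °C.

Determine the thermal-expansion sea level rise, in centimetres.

Layer 1: α = (0.51 + 0.062×25)×10⁻⁴ = 2.06×10⁻⁴ K⁻¹
Layer 2: α = (0.51 + 0.062×12)×10⁻⁴ = 1.254×10⁻⁴ K⁻¹
Layer 3: α = (0.51 + 0.062×2)×10⁻⁴ = 0.634×10⁻⁴ K⁻¹
2.06×10⁻⁴ × 1 × 71 = 0.014626 m
71–221 m: 150 × 1.254×10⁻⁴ × 1.2 = 0.022572 m
Layer 3: 1100 × 0.52 × 0.634×10⁻⁴ = 0.0362648 m
Δh = 0.014626 + 0.022572 + 0.0362648 = 0.0734628 m ≈ 7.35 cm

Δh ≈ 7.35 cm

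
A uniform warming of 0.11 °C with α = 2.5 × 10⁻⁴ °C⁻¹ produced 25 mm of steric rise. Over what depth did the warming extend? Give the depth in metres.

909 m

H = Δh/(αΔT) = 0.025 / (2.5×10⁻⁴ × 0.11) ≈ 909.1 m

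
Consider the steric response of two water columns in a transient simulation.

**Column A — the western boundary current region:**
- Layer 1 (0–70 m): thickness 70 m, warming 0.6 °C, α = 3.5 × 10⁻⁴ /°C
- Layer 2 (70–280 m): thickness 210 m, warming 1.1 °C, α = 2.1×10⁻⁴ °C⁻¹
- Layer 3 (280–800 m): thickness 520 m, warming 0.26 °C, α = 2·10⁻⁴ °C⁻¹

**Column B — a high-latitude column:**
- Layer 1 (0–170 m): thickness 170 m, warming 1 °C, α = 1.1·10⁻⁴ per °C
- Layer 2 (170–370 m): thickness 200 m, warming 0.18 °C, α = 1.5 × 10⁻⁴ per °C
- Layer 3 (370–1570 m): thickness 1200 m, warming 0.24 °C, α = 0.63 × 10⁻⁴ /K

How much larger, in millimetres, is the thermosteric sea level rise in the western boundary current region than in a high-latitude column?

48 mm

A 3.5×10⁻⁴ × 70 × 0.6 = 0.01470 m
A 70–280 m: 1.1 × 2.1×10⁻⁴ × 210 = 0.04851 m
A 520 × 0.26 × 2×10⁻⁴ = 0.02704 m
A total: 0.09025 m
B 0–170 m: 1.1×10⁻⁴ × 170 × 1 = 0.01870 m
B 0.18 × 200 × 1.5×10⁻⁴ = 0.00540 m
B 370–1570 m: 0.63×10⁻⁴ × 1200 × 0.24 = 0.018144 m
B total: 0.042244 m
Difference: 0.09025 − 0.042244 = 0.048006 m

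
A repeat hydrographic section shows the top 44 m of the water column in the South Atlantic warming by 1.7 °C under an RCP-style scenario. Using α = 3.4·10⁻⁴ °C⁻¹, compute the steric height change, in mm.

25 mm

Δh = αΔT·H = 3.4×10⁻⁴ × 1.7 × 44 = 0.025432 m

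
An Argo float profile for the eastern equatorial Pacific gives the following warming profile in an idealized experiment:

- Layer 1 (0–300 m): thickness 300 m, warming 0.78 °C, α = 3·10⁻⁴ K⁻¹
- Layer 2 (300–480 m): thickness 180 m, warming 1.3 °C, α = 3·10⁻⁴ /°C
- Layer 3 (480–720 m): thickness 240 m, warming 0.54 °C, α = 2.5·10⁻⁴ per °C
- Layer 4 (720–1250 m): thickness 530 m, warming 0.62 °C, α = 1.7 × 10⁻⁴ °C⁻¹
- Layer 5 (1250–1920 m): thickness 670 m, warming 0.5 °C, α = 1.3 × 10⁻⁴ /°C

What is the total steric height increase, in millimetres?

300 × 0.78 × 3×10⁻⁴ = 0.07020 m
300–480 m: 180 × 1.3 × 3×10⁻⁴ = 0.07020 m
Layer 3: 2.5×10⁻⁴ × 240 × 0.54 = 0.03240 m
1.7×10⁻⁴ × 0.62 × 530 = 0.055862 m
670 × 1.3×10⁻⁴ × 0.5 = 0.04355 m
Δh = 0.07020 + 0.07020 + 0.03240 + 0.055862 + 0.04355 = 0.272212 m

272 mm of thermosteric rise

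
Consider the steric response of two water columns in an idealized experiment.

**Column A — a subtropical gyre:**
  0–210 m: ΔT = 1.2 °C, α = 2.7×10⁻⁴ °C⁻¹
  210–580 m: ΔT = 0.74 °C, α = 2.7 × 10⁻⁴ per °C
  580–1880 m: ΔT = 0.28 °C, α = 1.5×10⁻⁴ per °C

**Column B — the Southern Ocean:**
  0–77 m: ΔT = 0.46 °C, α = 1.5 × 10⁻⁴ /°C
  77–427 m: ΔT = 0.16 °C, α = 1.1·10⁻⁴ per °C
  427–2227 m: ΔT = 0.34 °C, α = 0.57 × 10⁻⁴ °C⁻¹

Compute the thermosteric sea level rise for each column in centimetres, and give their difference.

A 1.2 × 2.7×10⁻⁴ × 210 = 0.06804 m
A 210–580 m: 2.7×10⁻⁴ × 0.74 × 370 = 0.073926 m
A Layer 3: 1.5×10⁻⁴ × 1300 × 0.28 = 0.05460 m
A total: 0.196566 m
B Layer 1: 77 × 0.46 × 1.5×10⁻⁴ = 0.005313 m
B 77–427 m: 0.16 × 350 × 1.1×10⁻⁴ = 0.00616 m
B 427–2227 m: 1800 × 0.57×10⁻⁴ × 0.34 = 0.034884 m
B total: 0.046357 m
Difference: 0.196566 − 0.046357 = 0.150209 m

A: 19.7 cm; B: 4.64 cm; difference 15.0 cm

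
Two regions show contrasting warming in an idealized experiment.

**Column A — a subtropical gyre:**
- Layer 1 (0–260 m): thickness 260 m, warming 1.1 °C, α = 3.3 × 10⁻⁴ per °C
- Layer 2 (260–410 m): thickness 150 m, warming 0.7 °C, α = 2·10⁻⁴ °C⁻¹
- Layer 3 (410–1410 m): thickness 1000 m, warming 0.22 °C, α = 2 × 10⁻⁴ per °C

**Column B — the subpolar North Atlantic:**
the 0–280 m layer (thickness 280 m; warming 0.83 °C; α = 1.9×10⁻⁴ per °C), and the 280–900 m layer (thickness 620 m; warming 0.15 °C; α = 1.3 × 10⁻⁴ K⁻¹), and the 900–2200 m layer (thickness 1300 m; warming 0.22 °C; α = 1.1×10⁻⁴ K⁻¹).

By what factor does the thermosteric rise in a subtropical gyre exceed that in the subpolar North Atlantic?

≈ 1.8×

A 1.1 × 260 × 3.3×10⁻⁴ = 0.09438 m
A Layer 2: 2×10⁻⁴ × 150 × 0.7 = 0.02100 m
A 410–1410 m: 1000 × 0.22 × 2×10⁻⁴ = 0.04400 m
A total: 0.15938 m
B Layer 1: 280 × 0.83 × 1.9×10⁻⁴ = 0.044156 m
B 280–900 m: 620 × 0.15 × 1.3×10⁻⁴ = 0.01209 m
B Layer 3: 0.22 × 1.1×10⁻⁴ × 1300 = 0.03146 m
B total: 0.087706 m
Ratio: 0.15938 / 0.087706 ≈ 1.817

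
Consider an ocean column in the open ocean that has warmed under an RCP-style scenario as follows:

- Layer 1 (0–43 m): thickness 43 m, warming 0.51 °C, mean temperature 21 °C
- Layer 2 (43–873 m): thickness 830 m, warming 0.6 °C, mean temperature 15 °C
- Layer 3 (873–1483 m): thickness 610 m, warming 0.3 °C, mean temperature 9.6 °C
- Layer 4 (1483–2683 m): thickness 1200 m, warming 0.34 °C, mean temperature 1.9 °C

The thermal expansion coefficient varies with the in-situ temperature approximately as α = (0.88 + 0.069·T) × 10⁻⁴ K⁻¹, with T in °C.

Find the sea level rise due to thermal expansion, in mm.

Layer 1: α = (0.88 + 0.069×21)×10⁻⁴ = 2.329×10⁻⁴ K⁻¹
Layer 2: α = (0.88 + 0.069×15)×10⁻⁴ = 1.915×10⁻⁴ K⁻¹
Layer 3: α = (0.88 + 0.069×9.6)×10⁻⁴ = 1.5424×10⁻⁴ K⁻¹
Layer 4: α = (0.88 + 0.069×1.9)×10⁻⁴ = 1.0111×10⁻⁴ K⁻¹
2.329×10⁻⁴ × 0.51 × 43 = 0.005107497 m
0.6 × 1.915×10⁻⁴ × 830 = 0.095367 m
873–1483 m: 0.3 × 1.5424×10⁻⁴ × 610 = 0.02822592 m
1.0111×10⁻⁴ × 1200 × 0.34 = 0.04125288 m
Δh = 0.005107497 + 0.095367 + 0.02822592 + 0.04125288 = 0.169953297 m

Δh ≈ 170 mm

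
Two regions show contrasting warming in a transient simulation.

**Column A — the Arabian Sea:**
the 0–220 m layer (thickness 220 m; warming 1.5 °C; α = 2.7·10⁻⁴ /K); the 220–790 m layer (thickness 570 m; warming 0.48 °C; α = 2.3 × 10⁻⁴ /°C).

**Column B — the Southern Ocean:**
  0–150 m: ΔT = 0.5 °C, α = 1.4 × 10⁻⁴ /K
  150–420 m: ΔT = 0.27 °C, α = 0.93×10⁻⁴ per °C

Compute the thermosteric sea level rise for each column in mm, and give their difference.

Δh_A ≈ 150 mm, Δh_B ≈ 17 mm; difference ≈ 130 mm

A 2.7×10⁻⁴ × 1.5 × 220 = 0.08910 m
A 0.48 × 2.3×10⁻⁴ × 570 = 0.062928 m
A total: 0.152028 m
B 1.4×10⁻⁴ × 150 × 0.5 = 0.01050 m
B 150–420 m: 270 × 0.27 × 0.93×10⁻⁴ = 0.0067797 m
B total: 0.0172797 m
Difference: 0.152028 − 0.0172797 = 0.1347483 m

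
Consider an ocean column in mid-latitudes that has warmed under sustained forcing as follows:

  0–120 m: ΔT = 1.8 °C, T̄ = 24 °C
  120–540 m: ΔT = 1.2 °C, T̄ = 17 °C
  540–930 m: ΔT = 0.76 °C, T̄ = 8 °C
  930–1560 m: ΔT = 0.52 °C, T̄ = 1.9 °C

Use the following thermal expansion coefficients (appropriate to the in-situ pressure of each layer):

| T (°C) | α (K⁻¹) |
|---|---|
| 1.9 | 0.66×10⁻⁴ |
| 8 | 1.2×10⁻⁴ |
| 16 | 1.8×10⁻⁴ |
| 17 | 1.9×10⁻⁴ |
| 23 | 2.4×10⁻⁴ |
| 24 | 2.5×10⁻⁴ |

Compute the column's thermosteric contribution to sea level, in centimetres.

Layer 1 at 24 °C → α = 2.5×10⁻⁴ K⁻¹
Layer 2 at 17 °C → α = 1.9×10⁻⁴ K⁻¹
Layer 3 at 8 °C → α = 1.2×10⁻⁴ K⁻¹
Layer 4 at 1.9 °C → α = 0.66×10⁻⁴ K⁻¹
Layer 1: 2.5×10⁻⁴ × 120 × 1.8 = 0.05400 m
Layer 2: 1.2 × 420 × 1.9×10⁻⁴ = 0.09576 m
540–930 m: 0.76 × 1.2×10⁻⁴ × 390 = 0.035568 m
930–1560 m: 0.52 × 630 × 0.66×10⁻⁴ = 0.0216216 m
Δh = 0.05400 + 0.09576 + 0.035568 + 0.0216216 = 0.2069496 m

Δh = 20.7 cm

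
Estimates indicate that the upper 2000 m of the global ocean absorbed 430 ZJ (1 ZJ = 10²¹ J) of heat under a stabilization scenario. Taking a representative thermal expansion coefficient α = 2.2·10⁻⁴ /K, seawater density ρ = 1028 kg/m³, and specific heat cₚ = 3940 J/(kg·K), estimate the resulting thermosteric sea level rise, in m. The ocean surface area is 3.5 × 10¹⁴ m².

0.067 m of thermosteric rise

Per unit area: Q = 430×10²¹ / (3.5×10¹⁴) ≈ 1.229×10⁹ J/m²
Δh = αQ/(ρcₚ) = 2.2×10⁻⁴ × 1.229×10⁹ / (1028 × 3940) ≈ 0.066755 m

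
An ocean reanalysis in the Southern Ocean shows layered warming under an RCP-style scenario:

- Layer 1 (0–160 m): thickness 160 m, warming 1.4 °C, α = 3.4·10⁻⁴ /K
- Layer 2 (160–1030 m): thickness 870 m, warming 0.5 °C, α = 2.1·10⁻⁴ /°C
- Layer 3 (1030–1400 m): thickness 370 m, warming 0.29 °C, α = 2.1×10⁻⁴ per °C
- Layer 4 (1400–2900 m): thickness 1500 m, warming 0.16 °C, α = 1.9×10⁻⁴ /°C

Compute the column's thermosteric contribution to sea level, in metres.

Layer 1: 3.4×10⁻⁴ × 1.4 × 160 = 0.07616 m
160–1030 m: 870 × 2.1×10⁻⁴ × 0.5 = 0.09135 m
0.29 × 370 × 2.1×10⁻⁴ = 0.022533 m
Layer 4: 1.9×10⁻⁴ × 1500 × 0.16 = 0.04560 m
Δh = 0.07616 + 0.09135 + 0.022533 + 0.04560 = 0.235643 m

Δh = 0.24 m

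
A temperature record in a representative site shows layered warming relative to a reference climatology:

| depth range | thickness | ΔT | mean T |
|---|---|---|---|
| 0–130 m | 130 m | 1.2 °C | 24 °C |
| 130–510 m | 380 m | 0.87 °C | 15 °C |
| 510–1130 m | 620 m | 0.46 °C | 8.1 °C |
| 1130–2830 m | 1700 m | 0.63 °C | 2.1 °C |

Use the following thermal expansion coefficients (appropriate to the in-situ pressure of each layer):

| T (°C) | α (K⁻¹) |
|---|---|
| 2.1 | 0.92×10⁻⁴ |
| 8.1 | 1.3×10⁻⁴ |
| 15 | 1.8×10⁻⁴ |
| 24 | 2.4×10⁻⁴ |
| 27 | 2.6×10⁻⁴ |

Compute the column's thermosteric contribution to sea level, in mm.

Layer 1 at 24 °C → α = 2.4×10⁻⁴ K⁻¹
Layer 2 at 15 °C → α = 1.8×10⁻⁴ K⁻¹
Layer 3 at 8.1 °C → α = 1.3×10⁻⁴ K⁻¹
Layer 4 at 2.1 °C → α = 0.92×10⁻⁴ K⁻¹
0–130 m: 2.4×10⁻⁴ × 1.2 × 130 = 0.03744 m
0.87 × 380 × 1.8×10⁻⁴ = 0.059508 m
1.3×10⁻⁴ × 0.46 × 620 = 0.037076 m
0.92×10⁻⁴ × 1700 × 0.63 = 0.098532 m
Δh = 0.03744 + 0.059508 + 0.037076 + 0.098532 = 0.232556 m

Δh ≈ 230 mm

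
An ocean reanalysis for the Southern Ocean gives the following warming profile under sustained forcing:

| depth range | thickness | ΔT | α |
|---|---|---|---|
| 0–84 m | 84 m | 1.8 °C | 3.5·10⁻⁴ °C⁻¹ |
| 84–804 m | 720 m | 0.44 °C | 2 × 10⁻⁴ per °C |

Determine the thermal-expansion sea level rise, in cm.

Δh ≈ 11.6 cm

84 × 1.8 × 3.5×10⁻⁴ = 0.05292 m
Layer 2: 0.44 × 720 × 2×10⁻⁴ = 0.06336 m
Δh = 0.05292 + 0.06336 = 0.11628 m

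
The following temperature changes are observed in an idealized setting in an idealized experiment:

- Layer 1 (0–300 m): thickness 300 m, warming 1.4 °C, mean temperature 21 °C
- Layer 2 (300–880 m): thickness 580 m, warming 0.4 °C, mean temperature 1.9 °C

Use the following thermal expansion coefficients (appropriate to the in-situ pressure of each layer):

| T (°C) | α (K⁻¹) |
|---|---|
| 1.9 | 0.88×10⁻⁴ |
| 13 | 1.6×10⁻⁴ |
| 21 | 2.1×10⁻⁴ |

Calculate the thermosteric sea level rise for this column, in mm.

about 109 mm

Layer 1 at 21 °C → α = 2.1×10⁻⁴ K⁻¹
Layer 2 at 1.9 °C → α = 0.88×10⁻⁴ K⁻¹
0–300 m: 300 × 1.4 × 2.1×10⁻⁴ = 0.08820 m
Layer 2: 0.4 × 0.88×10⁻⁴ × 580 = 0.020416 m
Δh = 0.08820 + 0.020416 = 0.108616 m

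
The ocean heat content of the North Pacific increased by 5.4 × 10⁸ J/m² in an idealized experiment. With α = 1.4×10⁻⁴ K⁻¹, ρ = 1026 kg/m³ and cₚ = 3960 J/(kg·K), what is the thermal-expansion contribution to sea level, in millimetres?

about 19 mm

Δh = αQ/(ρcₚ) = 1.4×10⁻⁴ × 5.4×10⁸ / (1026 × 3960) ≈ 0.018607 m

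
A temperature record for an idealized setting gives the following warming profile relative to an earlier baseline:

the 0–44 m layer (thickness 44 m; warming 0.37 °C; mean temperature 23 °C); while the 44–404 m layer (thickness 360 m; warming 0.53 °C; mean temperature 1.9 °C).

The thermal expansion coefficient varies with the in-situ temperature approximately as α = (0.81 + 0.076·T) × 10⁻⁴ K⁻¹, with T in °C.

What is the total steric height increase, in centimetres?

Δh ≈ 2.24 cm

Layer 1: α = (0.81 + 0.076×23)×10⁻⁴ = 2.558×10⁻⁴ K⁻¹
Layer 2: α = (0.81 + 0.076×1.9)×10⁻⁴ = 0.9544×10⁻⁴ K⁻¹
2.558×10⁻⁴ × 44 × 0.37 = 0.004164424 m
0.53 × 0.9544×10⁻⁴ × 360 = 0.018209952 m
Δh = 0.004164424 + 0.018209952 = 0.022374376 m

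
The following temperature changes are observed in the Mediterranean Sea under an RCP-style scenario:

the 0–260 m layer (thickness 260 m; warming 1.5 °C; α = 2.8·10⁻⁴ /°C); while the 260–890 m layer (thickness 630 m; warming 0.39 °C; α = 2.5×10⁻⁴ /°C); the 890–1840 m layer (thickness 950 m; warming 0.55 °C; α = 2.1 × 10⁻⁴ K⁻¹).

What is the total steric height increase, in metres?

0.28 m

Layer 1: 260 × 1.5 × 2.8×10⁻⁴ = 0.10920 m
0.39 × 2.5×10⁻⁴ × 630 = 0.061425 m
Layer 3: 0.55 × 950 × 2.1×10⁻⁴ = 0.109725 m
Δh = 0.10920 + 0.061425 + 0.109725 = 0.28035 m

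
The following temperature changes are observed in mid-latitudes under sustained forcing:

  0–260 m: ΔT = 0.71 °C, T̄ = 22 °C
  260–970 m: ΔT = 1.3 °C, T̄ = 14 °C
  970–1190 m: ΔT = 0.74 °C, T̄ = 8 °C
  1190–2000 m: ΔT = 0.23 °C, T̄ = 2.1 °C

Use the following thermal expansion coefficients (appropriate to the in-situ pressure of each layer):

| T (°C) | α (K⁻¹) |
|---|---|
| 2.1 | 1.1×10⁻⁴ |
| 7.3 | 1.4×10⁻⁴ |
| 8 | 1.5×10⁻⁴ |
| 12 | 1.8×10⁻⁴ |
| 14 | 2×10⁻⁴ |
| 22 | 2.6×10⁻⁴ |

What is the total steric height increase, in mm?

Δh = 278 mm

Layer 1 at 22 °C → α = 2.6×10⁻⁴ K⁻¹
Layer 2 at 14 °C → α = 2×10⁻⁴ K⁻¹
Layer 3 at 8 °C → α = 1.5×10⁻⁴ K⁻¹
Layer 4 at 2.1 °C → α = 1.1×10⁻⁴ K⁻¹
Layer 1: 0.71 × 260 × 2.6×10⁻⁴ = 0.047996 m
710 × 1.3 × 2×10⁻⁴ = 0.18460 m
970–1190 m: 1.5×10⁻⁴ × 220 × 0.74 = 0.02442 m
1190–2000 m: 0.23 × 1.1×10⁻⁴ × 810 = 0.020493 m
Δh = 0.047996 + 0.18460 + 0.02442 + 0.020493 = 0.277509 m ≈ 278 mm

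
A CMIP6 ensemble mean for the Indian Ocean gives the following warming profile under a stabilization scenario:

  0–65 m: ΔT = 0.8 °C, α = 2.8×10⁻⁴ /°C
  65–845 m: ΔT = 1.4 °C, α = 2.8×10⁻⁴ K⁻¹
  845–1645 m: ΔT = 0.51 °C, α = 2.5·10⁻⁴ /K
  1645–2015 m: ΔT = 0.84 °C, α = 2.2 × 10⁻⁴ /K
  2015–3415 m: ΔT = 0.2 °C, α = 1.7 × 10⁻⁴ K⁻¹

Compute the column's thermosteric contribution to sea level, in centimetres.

2.8×10⁻⁴ × 0.8 × 65 = 0.01456 m
Layer 2: 780 × 2.8×10⁻⁴ × 1.4 = 0.30576 m
800 × 0.51 × 2.5×10⁻⁴ = 0.10200 m
1645–2015 m: 2.2×10⁻⁴ × 0.84 × 370 = 0.068376 m
2015–3415 m: 0.2 × 1.7×10⁻⁴ × 1400 = 0.04760 m
Δh = 0.01456 + 0.30576 + 0.10200 + 0.068376 + 0.04760 = 0.538296 m ≈ 53.8 cm

Δh ≈ 53.8 cm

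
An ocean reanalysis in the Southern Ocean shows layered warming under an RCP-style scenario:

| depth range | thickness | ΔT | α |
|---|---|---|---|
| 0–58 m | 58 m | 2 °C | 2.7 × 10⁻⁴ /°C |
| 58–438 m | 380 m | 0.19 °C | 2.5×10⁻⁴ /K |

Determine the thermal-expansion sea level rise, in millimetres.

Δh = 49.4 mm

58 × 2 × 2.7×10⁻⁴ = 0.03132 m
58–438 m: 380 × 2.5×10⁻⁴ × 0.19 = 0.01805 m
Δh = 0.03132 + 0.01805 = 0.04937 m ≈ 49.4 mm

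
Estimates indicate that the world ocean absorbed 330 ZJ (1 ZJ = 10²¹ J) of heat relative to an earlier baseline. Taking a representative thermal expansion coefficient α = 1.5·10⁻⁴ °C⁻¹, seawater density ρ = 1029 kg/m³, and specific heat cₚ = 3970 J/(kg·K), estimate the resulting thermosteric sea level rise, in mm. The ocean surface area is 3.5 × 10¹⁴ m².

Δh ≈ 35 mm

Per unit area: Q = 330×10²¹ / (3.5×10¹⁴) ≈ 9.429×10⁸ J/m²
Δh = αQ/(ρcₚ) = 1.5×10⁻⁴ × 9.429×10⁸ / (1029 × 3970) ≈ 0.034622 m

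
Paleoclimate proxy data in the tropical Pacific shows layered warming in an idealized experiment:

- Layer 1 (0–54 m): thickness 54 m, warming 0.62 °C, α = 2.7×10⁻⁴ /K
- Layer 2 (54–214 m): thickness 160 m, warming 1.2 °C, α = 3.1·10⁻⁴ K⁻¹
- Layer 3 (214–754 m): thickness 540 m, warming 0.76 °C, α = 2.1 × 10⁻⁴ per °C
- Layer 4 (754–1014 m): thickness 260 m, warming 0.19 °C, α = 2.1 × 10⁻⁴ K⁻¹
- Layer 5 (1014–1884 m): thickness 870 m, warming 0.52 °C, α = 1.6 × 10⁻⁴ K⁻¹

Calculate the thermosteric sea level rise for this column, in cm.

24 cm

0–54 m: 0.62 × 54 × 2.7×10⁻⁴ = 0.0090396 m
Layer 2: 3.1×10⁻⁴ × 1.2 × 160 = 0.05952 m
0.76 × 540 × 2.1×10⁻⁴ = 0.086184 m
2.1×10⁻⁴ × 0.19 × 260 = 0.010374 m
0.52 × 870 × 1.6×10⁻⁴ = 0.072384 m
Δh = 0.0090396 + 0.05952 + 0.086184 + 0.010374 + 0.072384 = 0.2375016 m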